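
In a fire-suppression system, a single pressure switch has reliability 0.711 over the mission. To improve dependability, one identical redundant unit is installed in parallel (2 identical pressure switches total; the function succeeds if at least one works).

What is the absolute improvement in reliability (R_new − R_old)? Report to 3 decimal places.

R_before = 0.711
R_after = 1 − (1 − 0.711)^2 = 0.916
ΔR = 0.916 − 0.711 = 0.205

0.205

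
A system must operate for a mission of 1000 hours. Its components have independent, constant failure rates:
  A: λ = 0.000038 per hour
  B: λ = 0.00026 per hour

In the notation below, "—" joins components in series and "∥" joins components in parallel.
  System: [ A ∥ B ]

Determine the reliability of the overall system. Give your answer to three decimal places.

0.991

R(A) = exp(−0.000038 × 1000) = 0.96271
R(B) = exp(−0.00026 × 1000) = 0.77105
Parallel (A and B): 1 − (1 − 0.96271)(1 − 0.77105) = 0.991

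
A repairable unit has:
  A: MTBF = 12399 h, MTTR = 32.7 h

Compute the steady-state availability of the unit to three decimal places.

A(A) = MTBF/(MTBF+MTTR) = 12399/(12399+32.7) = 0.997

0.997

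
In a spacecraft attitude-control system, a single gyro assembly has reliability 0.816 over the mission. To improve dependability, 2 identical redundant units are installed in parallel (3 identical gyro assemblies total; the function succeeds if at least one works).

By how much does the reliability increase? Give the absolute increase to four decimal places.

0.1778

R_before = 0.816
R_after = 1 − (1 − 0.816)^3 = 0.9938
ΔR = 0.9938 − 0.816 = 0.1778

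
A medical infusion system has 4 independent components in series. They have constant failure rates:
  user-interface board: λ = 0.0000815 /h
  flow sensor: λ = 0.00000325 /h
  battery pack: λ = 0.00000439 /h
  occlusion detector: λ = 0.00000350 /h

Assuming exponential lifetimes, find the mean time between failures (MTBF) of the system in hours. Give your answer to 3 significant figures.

10800

Series of exponential components: λ_sys = Σ λ_i
λ_sys = 0.0000815 + 0.00000325 + 0.00000439 + 0.00000350 = 9.2640e-05 /h
MTBF = 1 / λ_sys = 10800 h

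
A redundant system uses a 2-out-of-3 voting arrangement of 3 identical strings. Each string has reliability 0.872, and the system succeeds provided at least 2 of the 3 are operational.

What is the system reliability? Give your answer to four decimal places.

0.9550

R = Σ_{i=2}^{3} C(3,i) p^i (1−p)^{3−i} with p = 0.872
C(3,2)·0.872^2·0.128^1 = 0.291987
C(3,3)·0.872^3·0.128^0 = 0.663055
Sum = 0.9550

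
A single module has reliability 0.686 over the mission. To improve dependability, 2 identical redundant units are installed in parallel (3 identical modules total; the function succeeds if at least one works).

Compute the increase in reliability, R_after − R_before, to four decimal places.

R_before = 0.686
R_after = 1 − (1 − 0.686)^3 = 0.9690
ΔR = 0.9690 − 0.686 = 0.2830

0.2830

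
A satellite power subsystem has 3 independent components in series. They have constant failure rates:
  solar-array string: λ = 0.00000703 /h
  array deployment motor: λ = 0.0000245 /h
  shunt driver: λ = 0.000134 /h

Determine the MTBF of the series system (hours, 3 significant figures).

6040

Series of exponential components: λ_sys = Σ λ_i
λ_sys = 0.00000703 + 0.0000245 + 0.000134 = 1.6553e-04 /h
MTBF = 1 / λ_sys = 6040 h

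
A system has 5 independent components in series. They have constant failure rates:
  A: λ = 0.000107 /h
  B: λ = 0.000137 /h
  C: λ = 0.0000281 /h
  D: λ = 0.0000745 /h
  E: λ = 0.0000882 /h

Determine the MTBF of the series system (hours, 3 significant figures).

2300

Series of exponential components: λ_sys = Σ λ_i
λ_sys = 0.000107 + 0.000137 + 0.0000281 + 0.0000745 + 0.0000882 = 4.3480e-04 /h
MTBF = 1 / λ_sys = 2300 h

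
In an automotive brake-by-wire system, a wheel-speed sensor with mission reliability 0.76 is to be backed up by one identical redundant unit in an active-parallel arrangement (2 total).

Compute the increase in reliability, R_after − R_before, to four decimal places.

0.1824

R_before = 0.76
R_after = 1 − (1 − 0.76)^2 = 0.9424
ΔR = 0.9424 − 0.76 = 0.1824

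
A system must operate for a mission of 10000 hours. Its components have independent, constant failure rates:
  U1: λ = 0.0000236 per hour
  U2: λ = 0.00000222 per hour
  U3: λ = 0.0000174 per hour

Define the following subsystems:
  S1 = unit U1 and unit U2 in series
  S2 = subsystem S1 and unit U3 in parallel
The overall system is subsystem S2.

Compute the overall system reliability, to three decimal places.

R(U1) = exp(−0.0000236 × 10000) = 0.78978
R(U2) = exp(−0.00000222 × 10000) = 0.97804
R(U3) = exp(−0.0000174 × 10000) = 0.84030
Series (U1 and U2): 0.78978 × 0.97804 = 0.77244
Parallel ([0.77244] and U3): 1 − (1 − 0.77244)(1 − 0.84030) = 0.964

0.964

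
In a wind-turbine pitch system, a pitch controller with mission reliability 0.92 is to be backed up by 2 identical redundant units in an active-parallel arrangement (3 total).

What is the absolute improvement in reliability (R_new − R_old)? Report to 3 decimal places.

R_before = 0.92
R_after = 1 − (1 − 0.92)^3 = 0.999
ΔR = 0.999 − 0.92 = 0.079

0.079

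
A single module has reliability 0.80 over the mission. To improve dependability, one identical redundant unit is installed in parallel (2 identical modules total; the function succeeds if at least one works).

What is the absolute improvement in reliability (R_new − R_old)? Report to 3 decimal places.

R_before = 0.80
R_after = 1 − (1 − 0.80)^2 = 0.960
ΔR = 0.960 − 0.80 = 0.160

0.160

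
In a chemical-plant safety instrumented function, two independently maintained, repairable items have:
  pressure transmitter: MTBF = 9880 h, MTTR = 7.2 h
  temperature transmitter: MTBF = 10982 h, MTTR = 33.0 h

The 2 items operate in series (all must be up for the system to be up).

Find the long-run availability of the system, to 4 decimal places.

A(pressure transmitter) = MTBF/(MTBF+MTTR) = 9880/(9880+7.2) = 0.999272
A(temperature transmitter) = MTBF/(MTBF+MTTR) = 10982/(10982+33.0) = 0.997004
Series availability: 0.999272 × 0.997004 = 0.9963

0.9963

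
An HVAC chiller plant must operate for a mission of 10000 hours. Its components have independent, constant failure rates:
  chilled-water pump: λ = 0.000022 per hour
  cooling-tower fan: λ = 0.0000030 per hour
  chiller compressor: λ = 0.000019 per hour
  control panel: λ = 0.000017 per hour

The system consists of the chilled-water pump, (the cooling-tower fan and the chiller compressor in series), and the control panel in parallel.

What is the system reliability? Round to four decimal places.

0.9939

R(chilled-water pump) = exp(−0.000022 × 10000) = 0.802519
R(cooling-tower fan) = exp(−0.0000030 × 10000) = 0.970446
R(chiller compressor) = exp(−0.000019 × 10000) = 0.826959
R(control panel) = exp(−0.000017 × 10000) = 0.843665
Series (cooling-tower fan and chiller compressor): 0.970446 × 0.826959 = 0.802519
Parallel (chilled-water pump, [0.802519], and control panel): 1 − (1 − 0.802519)(1 − 0.802519)(1 − 0.843665) = 0.9939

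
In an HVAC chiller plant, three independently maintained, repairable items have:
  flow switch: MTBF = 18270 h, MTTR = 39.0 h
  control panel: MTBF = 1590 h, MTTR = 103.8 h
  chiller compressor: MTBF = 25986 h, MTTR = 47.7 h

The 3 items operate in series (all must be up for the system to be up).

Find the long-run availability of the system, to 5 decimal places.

A(flow switch) = MTBF/(MTBF+MTTR) = 18270/(18270+39.0) = 0.997870
A(control panel) = MTBF/(MTBF+MTTR) = 1590/(1590+103.8) = 0.938718
A(chiller compressor) = MTBF/(MTBF+MTTR) = 25986/(25986+47.7) = 0.998168
Series availability: 0.997870 × 0.938718 × 0.998168 = 0.93500

0.93500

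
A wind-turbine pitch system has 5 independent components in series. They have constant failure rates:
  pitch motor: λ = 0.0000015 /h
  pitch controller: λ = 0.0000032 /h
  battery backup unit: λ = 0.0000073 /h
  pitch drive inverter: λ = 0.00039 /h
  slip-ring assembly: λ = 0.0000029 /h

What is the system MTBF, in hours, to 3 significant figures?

Series of exponential components: λ_sys = Σ λ_i
λ_sys = 0.0000015 + 0.0000032 + 0.0000073 + 0.00039 + 0.0000029 = 4.0490e-04 /h
MTBF = 1 / λ_sys = 2470 h

2470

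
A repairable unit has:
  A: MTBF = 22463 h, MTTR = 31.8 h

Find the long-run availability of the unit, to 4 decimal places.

0.9986

A(A) = MTBF/(MTBF+MTTR) = 22463/(22463+31.8) = 0.9986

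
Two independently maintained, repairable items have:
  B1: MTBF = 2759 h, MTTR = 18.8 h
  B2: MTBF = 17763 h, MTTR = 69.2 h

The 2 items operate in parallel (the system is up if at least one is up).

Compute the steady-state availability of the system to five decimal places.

A(B1) = MTBF/(MTBF+MTTR) = 2759/(2759+18.8) = 0.993232
A(B2) = MTBF/(MTBF+MTTR) = 17763/(17763+69.2) = 0.996119
Parallel availability: 1 − (1 − 0.993232)(1 − 0.996119) = 0.99997

0.99997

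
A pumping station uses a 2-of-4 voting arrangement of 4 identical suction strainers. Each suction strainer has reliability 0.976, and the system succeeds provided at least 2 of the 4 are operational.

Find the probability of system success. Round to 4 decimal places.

R = Σ_{i=2}^{4} C(4,i) p^i (1−p)^{4−i} with p = 0.976
C(4,2)·0.976^2·0.024^2 = 0.003292
C(4,3)·0.976^3·0.024^1 = 0.089253
C(4,4)·0.976^4·0.024^0 = 0.907401
Sum = 0.9999

0.9999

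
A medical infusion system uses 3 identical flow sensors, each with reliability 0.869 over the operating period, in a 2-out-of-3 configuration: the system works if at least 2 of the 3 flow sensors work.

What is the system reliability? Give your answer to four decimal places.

R = Σ_{i=2}^{3} C(3,i) p^i (1−p)^{3−i} with p = 0.869
C(3,2)·0.869^2·0.131^1 = 0.296778
C(3,3)·0.869^3·0.131^0 = 0.656235
Sum = 0.9530

0.9530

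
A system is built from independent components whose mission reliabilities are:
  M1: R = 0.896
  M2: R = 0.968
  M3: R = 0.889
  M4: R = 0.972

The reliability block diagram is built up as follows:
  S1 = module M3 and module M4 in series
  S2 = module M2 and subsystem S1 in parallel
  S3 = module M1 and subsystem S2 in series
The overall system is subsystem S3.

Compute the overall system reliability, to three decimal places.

0.892

Series (M3 and M4): 0.88900 × 0.97200 = 0.86411
Parallel (M2 and [0.86411]): 1 − (1 − 0.96800)(1 − 0.86411) = 0.99565
Series (M1 and [0.99565]): 0.89600 × 0.99565 = 0.892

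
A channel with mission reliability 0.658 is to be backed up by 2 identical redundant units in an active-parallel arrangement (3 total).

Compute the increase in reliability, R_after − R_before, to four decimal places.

0.3020

R_before = 0.658
R_after = 1 − (1 − 0.658)^3 = 0.9600
ΔR = 0.9600 − 0.658 = 0.3020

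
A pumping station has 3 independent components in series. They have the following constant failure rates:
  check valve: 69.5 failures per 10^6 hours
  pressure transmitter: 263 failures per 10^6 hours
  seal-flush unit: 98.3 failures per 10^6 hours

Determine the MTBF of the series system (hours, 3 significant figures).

Series of exponential components: λ_sys = Σ λ_i
λ_sys = 0.0000695 + 0.000263 + 0.0000983 = 4.3080e-04 /h
MTBF = 1 / λ_sys = 2320 h

2320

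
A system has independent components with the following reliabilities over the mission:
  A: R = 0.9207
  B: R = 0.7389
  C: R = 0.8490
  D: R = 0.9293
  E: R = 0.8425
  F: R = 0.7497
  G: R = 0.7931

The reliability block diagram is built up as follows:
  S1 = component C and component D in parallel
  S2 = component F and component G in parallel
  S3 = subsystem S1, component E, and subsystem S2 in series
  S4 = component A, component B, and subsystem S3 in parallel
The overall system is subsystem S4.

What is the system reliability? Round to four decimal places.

Parallel (C and D): 1 − (1 − 0.849000)(1 − 0.929300) = 0.989324
Parallel (F and G): 1 − (1 − 0.749700)(1 − 0.793100) = 0.948213
Series ([0.989324], E, and [0.948213]): 0.989324 × 0.842500 × 0.948213 = 0.790341
Parallel (A, B, and [0.790341]): 1 − (1 − 0.920700)(1 − 0.738900)(1 − 0.790341) = 0.9957

0.9957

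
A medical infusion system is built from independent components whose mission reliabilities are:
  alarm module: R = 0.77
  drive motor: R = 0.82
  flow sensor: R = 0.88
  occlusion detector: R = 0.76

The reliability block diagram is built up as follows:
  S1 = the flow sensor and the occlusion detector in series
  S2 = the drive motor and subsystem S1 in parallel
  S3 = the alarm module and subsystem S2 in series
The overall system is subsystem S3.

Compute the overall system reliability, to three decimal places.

Series (flow sensor and occlusion detector): 0.88000 × 0.76000 = 0.66880
Parallel (drive motor and [0.66880]): 1 − (1 − 0.82000)(1 − 0.66880) = 0.94038
Series (alarm module and [0.94038]): 0.77000 × 0.94038 = 0.724

0.724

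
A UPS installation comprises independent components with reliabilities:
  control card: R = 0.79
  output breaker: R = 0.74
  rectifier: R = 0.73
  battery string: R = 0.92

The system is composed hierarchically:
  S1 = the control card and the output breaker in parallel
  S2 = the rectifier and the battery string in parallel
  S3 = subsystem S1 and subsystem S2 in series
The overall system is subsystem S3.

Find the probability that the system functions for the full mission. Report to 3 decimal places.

Parallel (control card and output breaker): 1 − (1 − 0.79000)(1 − 0.74000) = 0.94540
Parallel (rectifier and battery string): 1 − (1 − 0.73000)(1 − 0.92000) = 0.97840
Series ([0.94540] and [0.97840]): 0.94540 × 0.97840 = 0.925

0.925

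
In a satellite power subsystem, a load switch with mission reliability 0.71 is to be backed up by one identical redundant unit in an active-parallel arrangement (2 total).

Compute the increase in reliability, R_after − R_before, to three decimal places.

R_before = 0.71
R_after = 1 − (1 − 0.71)^2 = 0.916
ΔR = 0.916 − 0.71 = 0.206

0.206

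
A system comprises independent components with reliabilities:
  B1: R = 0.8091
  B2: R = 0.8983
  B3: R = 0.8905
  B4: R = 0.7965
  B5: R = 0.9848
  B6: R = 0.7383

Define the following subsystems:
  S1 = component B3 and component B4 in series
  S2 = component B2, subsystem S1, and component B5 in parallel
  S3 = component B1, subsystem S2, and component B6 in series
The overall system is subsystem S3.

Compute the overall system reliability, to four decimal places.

Series (B3 and B4): 0.890500 × 0.796500 = 0.709283
Parallel (B2, [0.709283], and B5): 1 − (1 − 0.898300)(1 − 0.709283)(1 − 0.984800) = 0.999551
Series (B1, [0.999551], and B6): 0.809100 × 0.999551 × 0.738300 = 0.5971

0.5971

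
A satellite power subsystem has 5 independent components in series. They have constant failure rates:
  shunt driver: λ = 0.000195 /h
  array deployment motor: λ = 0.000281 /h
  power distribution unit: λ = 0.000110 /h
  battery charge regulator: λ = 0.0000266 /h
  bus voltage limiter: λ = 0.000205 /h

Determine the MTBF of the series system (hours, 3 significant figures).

1220

Series of exponential components: λ_sys = Σ λ_i
λ_sys = 0.000195 + 0.000281 + 0.000110 + 0.0000266 + 0.000205 = 8.1760e-04 /h
MTBF = 1 / λ_sys = 1220 h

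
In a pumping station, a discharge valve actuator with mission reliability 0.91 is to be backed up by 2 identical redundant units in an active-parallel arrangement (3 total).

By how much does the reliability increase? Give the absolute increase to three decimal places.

R_before = 0.91
R_after = 1 − (1 − 0.91)^3 = 0.999
ΔR = 0.999 − 0.91 = 0.089

0.089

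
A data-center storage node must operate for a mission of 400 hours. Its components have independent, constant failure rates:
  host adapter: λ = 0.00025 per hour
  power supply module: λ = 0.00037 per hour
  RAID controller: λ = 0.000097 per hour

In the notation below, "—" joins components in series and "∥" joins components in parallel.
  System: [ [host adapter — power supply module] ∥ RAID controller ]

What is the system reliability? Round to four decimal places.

0.9916

R(host adapter) = exp(−0.00025 × 400) = 0.904837
R(power supply module) = exp(−0.00037 × 400) = 0.862431
R(RAID controller) = exp(−0.000097 × 400) = 0.961943
Series (host adapter and power supply module): 0.904837 × 0.862431 = 0.780359
Parallel ([0.780359] and RAID controller): 1 − (1 − 0.780359)(1 − 0.961943) = 0.9916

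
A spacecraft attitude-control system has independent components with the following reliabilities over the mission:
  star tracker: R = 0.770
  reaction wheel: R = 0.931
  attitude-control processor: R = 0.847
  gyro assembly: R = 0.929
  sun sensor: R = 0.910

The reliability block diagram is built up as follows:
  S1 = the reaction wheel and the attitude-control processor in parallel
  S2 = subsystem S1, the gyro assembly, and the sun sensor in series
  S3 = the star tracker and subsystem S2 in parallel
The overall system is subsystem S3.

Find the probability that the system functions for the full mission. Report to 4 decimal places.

0.9624

Parallel (reaction wheel and attitude-control processor): 1 − (1 − 0.931000)(1 − 0.847000) = 0.989443
Series ([0.989443], gyro assembly, and sun sensor): 0.989443 × 0.929000 × 0.910000 = 0.836465
Parallel (star tracker and [0.836465]): 1 − (1 − 0.770000)(1 − 0.836465) = 0.9624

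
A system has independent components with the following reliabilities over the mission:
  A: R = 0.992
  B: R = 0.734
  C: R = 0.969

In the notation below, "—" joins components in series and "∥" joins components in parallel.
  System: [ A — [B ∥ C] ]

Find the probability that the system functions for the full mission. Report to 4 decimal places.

Parallel (B and C): 1 − (1 − 0.734000)(1 − 0.969000) = 0.991754
Series (A and [0.991754]): 0.992000 × 0.991754 = 0.9838

0.9838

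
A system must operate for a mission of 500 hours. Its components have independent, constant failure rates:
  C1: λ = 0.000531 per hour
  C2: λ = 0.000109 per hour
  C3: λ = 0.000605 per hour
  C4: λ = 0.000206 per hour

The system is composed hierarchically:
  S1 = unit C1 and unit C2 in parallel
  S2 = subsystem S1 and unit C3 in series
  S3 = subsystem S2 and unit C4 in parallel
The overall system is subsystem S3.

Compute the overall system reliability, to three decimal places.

R(C1) = exp(−0.000531 × 500) = 0.76682
R(C2) = exp(−0.000109 × 500) = 0.94696
R(C3) = exp(−0.000605 × 500) = 0.73897
R(C4) = exp(−0.000206 × 500) = 0.90213
Parallel (C1 and C2): 1 − (1 − 0.76682)(1 − 0.94696) = 0.98763
Series ([0.98763] and C3): 0.98763 × 0.73897 = 0.72983
Parallel ([0.72983] and C4): 1 − (1 − 0.72983)(1 − 0.90213) = 0.974

0.974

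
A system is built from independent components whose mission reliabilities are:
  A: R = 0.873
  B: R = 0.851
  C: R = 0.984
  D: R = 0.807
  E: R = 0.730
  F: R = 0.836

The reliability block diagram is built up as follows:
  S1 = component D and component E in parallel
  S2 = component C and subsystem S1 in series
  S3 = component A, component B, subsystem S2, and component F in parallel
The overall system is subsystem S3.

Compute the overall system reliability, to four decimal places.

Parallel (D and E): 1 − (1 − 0.807000)(1 − 0.730000) = 0.947890
Series (C and [0.947890]): 0.984000 × 0.947890 = 0.932724
Parallel (A, B, [0.932724], and F): 1 − (1 − 0.873000)(1 − 0.851000)(1 − 0.932724)(1 − 0.836000) = 0.9998

0.9998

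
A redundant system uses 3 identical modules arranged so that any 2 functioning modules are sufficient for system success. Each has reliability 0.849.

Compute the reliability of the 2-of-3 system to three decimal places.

0.938

R = Σ_{i=2}^{3} C(3,i) p^i (1−p)^{3−i} with p = 0.849
C(3,2)·0.849^2·0.151^1 = 0.32652
C(3,3)·0.849^3·0.151^0 = 0.61196
Sum = 0.938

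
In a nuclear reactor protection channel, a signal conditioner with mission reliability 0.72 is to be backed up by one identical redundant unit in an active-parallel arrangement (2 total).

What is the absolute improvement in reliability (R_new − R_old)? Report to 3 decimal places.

0.202

R_before = 0.72
R_after = 1 − (1 − 0.72)^2 = 0.922
ΔR = 0.922 − 0.72 = 0.202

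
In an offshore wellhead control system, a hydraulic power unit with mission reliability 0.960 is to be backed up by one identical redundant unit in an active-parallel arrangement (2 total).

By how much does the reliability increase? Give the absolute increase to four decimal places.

R_before = 0.960
R_after = 1 − (1 − 0.960)^2 = 0.9984
ΔR = 0.9984 − 0.960 = 0.0384

0.0384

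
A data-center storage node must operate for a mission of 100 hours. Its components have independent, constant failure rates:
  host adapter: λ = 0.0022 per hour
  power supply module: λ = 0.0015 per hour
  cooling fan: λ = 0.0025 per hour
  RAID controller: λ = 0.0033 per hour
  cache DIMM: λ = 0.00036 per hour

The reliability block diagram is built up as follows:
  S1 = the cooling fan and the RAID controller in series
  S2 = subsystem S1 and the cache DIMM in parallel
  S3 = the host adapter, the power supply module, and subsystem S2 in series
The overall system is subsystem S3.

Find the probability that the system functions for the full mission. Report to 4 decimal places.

0.6800

R(host adapter) = exp(−0.0022 × 100) = 0.802519
R(power supply module) = exp(−0.0015 × 100) = 0.860708
R(cooling fan) = exp(−0.0025 × 100) = 0.778801
R(RAID controller) = exp(−0.0033 × 100) = 0.718924
R(cache DIMM) = exp(−0.00036 × 100) = 0.964640
Series (cooling fan and RAID controller): 0.778801 × 0.718924 = 0.559899
Parallel ([0.559899] and cache DIMM): 1 − (1 − 0.559899)(1 − 0.964640) = 0.984438
Series (host adapter, power supply module, and [0.984438]): 0.802519 × 0.860708 × 0.984438 = 0.6800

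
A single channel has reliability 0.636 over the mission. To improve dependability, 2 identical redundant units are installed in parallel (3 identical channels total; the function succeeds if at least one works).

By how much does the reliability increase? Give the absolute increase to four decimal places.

0.3158

R_before = 0.636
R_after = 1 − (1 − 0.636)^3 = 0.9518
ΔR = 0.9518 − 0.636 = 0.3158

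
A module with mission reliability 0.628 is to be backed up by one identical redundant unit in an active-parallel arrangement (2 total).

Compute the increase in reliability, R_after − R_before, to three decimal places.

R_before = 0.628
R_after = 1 − (1 − 0.628)^2 = 0.862
ΔR = 0.862 − 0.628 = 0.234

0.234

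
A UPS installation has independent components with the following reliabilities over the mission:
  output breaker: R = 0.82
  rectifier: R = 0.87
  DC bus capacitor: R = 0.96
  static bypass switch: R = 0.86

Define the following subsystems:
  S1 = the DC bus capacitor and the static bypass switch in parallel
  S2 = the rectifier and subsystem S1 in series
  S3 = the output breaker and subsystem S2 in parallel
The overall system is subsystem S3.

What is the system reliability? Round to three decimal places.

Parallel (DC bus capacitor and static bypass switch): 1 − (1 − 0.96000)(1 − 0.86000) = 0.99440
Series (rectifier and [0.99440]): 0.87000 × 0.99440 = 0.86513
Parallel (output breaker and [0.86513]): 1 − (1 − 0.82000)(1 − 0.86513) = 0.976

0.976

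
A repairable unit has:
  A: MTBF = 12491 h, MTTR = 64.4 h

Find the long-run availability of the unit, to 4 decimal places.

0.9949

A(A) = MTBF/(MTBF+MTTR) = 12491/(12491+64.4) = 0.9949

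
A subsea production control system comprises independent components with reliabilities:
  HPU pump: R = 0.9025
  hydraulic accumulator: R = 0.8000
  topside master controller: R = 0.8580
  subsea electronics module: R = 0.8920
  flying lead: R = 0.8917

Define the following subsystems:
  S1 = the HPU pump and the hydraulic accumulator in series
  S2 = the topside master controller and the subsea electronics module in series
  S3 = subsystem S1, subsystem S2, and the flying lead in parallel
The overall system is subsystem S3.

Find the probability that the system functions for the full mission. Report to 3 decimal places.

0.993

Series (HPU pump and hydraulic accumulator): 0.90250 × 0.80000 = 0.72200
Series (topside master controller and subsea electronics module): 0.85800 × 0.89200 = 0.76534
Parallel ([0.72200], [0.76534], and flying lead): 1 − (1 − 0.72200)(1 − 0.76534)(1 − 0.89170) = 0.993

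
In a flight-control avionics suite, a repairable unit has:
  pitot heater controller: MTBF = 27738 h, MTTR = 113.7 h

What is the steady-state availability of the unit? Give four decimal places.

A(pitot heater controller) = MTBF/(MTBF+MTTR) = 27738/(27738+113.7) = 0.9959

0.9959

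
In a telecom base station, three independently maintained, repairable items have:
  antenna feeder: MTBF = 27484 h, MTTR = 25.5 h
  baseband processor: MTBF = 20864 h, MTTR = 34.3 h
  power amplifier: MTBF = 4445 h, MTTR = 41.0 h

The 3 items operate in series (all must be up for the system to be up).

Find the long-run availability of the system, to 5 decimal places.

A(antenna feeder) = MTBF/(MTBF+MTTR) = 27484/(27484+25.5) = 0.999073
A(baseband processor) = MTBF/(MTBF+MTTR) = 20864/(20864+34.3) = 0.998359
A(power amplifier) = MTBF/(MTBF+MTTR) = 4445/(4445+41.0) = 0.990860
Series availability: 0.999073 × 0.998359 × 0.990860 = 0.98832

0.98832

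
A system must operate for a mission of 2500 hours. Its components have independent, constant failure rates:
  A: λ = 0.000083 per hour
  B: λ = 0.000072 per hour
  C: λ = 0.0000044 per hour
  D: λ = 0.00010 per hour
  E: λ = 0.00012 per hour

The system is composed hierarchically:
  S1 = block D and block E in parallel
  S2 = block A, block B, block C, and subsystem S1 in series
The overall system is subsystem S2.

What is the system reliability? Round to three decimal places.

R(A) = exp(−0.000083 × 2500) = 0.81261
R(B) = exp(−0.000072 × 2500) = 0.83527
R(C) = exp(−0.0000044 × 2500) = 0.98906
R(D) = exp(−0.00010 × 2500) = 0.77880
R(E) = exp(−0.00012 × 2500) = 0.74082
Parallel (D and E): 1 − (1 − 0.77880)(1 − 0.74082) = 0.94267
Series (A, B, C, and [0.94267]): 0.81261 × 0.83527 × 0.98906 × 0.94267 = 0.633

0.633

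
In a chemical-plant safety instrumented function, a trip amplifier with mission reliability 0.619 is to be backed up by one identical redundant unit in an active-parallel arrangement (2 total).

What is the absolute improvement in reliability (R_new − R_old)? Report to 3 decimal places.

0.236

R_before = 0.619
R_after = 1 − (1 − 0.619)^2 = 0.855
ΔR = 0.855 − 0.619 = 0.236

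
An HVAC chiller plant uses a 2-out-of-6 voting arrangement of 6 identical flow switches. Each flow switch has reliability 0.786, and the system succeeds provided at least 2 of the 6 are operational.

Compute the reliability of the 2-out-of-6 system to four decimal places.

R = Σ_{i=2}^{6} C(6,i) p^i (1−p)^{6−i} with p = 0.786
C(6,2)·0.786^2·0.214^4 = 0.019435
C(6,3)·0.786^3·0.214^3 = 0.095179
C(6,4)·0.786^4·0.214^2 = 0.262186
C(6,5)·0.786^5·0.214^1 = 0.385192
C(6,6)·0.786^6·0.214^0 = 0.235795
Sum = 0.9978

0.9978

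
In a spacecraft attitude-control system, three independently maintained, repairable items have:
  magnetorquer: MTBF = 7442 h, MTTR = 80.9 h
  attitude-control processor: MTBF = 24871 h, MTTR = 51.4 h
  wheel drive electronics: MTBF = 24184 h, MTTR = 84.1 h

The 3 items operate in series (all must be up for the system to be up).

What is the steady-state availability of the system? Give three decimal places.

A(magnetorquer) = MTBF/(MTBF+MTTR) = 7442/(7442+80.9) = 0.989246
A(attitude-control processor) = MTBF/(MTBF+MTTR) = 24871/(24871+51.4) = 0.997938
A(wheel drive electronics) = MTBF/(MTBF+MTTR) = 24184/(24184+84.1) = 0.996535
Series availability: 0.989246 × 0.997938 × 0.996535 = 0.984

0.984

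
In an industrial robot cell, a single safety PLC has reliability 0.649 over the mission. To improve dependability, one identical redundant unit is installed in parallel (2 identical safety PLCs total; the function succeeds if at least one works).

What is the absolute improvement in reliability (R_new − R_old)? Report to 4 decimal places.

0.2278

R_before = 0.649
R_after = 1 − (1 − 0.649)^2 = 0.8768
ΔR = 0.8768 − 0.649 = 0.2278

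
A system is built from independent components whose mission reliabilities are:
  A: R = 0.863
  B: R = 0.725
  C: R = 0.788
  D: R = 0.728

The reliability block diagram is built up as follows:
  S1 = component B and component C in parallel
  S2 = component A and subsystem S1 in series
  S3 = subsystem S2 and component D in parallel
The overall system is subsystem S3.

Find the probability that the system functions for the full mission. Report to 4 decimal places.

0.9491

Parallel (B and C): 1 − (1 − 0.725000)(1 − 0.788000) = 0.941700
Series (A and [0.941700]): 0.863000 × 0.941700 = 0.812687
Parallel ([0.812687] and D): 1 − (1 − 0.812687)(1 − 0.728000) = 0.9491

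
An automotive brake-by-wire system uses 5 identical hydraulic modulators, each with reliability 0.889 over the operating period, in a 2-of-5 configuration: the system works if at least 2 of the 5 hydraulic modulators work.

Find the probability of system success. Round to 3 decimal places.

0.999

R = Σ_{i=2}^{5} C(5,i) p^i (1−p)^{5−i} with p = 0.889
C(5,2)·0.889^2·0.111^3 = 0.01081
C(5,3)·0.889^3·0.111^2 = 0.08657
C(5,4)·0.889^4·0.111^1 = 0.34666
C(5,5)·0.889^5·0.111^0 = 0.55528
Sum = 0.999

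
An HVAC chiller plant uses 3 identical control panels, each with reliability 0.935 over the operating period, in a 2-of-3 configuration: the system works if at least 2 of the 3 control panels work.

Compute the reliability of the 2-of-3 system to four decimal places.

0.9879

R = Σ_{i=2}^{3} C(3,i) p^i (1−p)^{3−i} with p = 0.935
C(3,2)·0.935^2·0.065^1 = 0.170474
C(3,3)·0.935^3·0.065^0 = 0.817400
Sum = 0.9879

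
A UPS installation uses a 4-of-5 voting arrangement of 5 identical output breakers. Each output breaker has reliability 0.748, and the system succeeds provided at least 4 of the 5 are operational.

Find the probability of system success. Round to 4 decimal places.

R = Σ_{i=4}^{5} C(5,i) p^i (1−p)^{5−i} with p = 0.748
C(5,4)·0.748^4·0.252^1 = 0.394436
C(5,5)·0.748^5·0.252^0 = 0.234157
Sum = 0.6286

0.6286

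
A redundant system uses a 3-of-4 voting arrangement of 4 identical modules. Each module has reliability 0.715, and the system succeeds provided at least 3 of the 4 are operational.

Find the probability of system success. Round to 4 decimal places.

0.6781

R = Σ_{i=3}^{4} C(4,i) p^i (1−p)^{4−i} with p = 0.715
C(4,3)·0.715^3·0.285^1 = 0.416699
C(4,4)·0.715^4·0.285^0 = 0.261351
Sum = 0.6781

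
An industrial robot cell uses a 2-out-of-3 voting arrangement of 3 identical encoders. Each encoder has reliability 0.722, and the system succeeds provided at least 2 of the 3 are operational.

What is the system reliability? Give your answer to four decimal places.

R = Σ_{i=2}^{3} C(3,i) p^i (1−p)^{3−i} with p = 0.722
C(3,2)·0.722^2·0.278^1 = 0.434751
C(3,3)·0.722^3·0.278^0 = 0.376367
Sum = 0.8111

0.8111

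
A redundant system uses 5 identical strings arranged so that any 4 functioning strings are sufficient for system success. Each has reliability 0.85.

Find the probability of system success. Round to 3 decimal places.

R = Σ_{i=4}^{5} C(5,i) p^i (1−p)^{5−i} with p = 0.85
C(5,4)·0.85^4·0.15^1 = 0.39150
C(5,5)·0.85^5·0.15^0 = 0.44371
Sum = 0.835

0.835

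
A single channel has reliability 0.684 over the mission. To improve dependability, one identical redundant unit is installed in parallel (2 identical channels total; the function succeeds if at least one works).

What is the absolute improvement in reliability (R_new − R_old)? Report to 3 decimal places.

0.216

R_before = 0.684
R_after = 1 − (1 − 0.684)^2 = 0.900
ΔR = 0.900 − 0.684 = 0.216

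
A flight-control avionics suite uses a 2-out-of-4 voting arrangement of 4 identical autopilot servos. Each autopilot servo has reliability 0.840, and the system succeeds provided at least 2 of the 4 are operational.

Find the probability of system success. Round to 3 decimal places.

0.986

R = Σ_{i=2}^{4} C(4,i) p^i (1−p)^{4−i} with p = 0.840
C(4,2)·0.840^2·0.160^2 = 0.10838
C(4,3)·0.840^3·0.160^1 = 0.37933
C(4,4)·0.840^4·0.160^0 = 0.49787
Sum = 0.986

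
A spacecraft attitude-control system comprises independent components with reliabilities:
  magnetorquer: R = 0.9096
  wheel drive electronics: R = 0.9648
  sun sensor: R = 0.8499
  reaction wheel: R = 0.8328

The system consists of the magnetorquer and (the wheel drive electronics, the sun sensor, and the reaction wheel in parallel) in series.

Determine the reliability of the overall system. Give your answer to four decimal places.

0.9088

Parallel (wheel drive electronics, sun sensor, and reaction wheel): 1 − (1 − 0.964800)(1 − 0.849900)(1 − 0.832800) = 0.999117
Series (magnetorquer and [0.999117]): 0.909600 × 0.999117 = 0.9088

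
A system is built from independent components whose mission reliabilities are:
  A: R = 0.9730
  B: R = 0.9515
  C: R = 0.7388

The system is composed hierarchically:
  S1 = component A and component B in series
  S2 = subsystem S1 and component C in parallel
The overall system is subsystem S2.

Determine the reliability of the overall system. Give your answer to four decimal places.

Series (A and B): 0.973000 × 0.951500 = 0.925810
Parallel ([0.925810] and C): 1 − (1 − 0.925810)(1 − 0.738800) = 0.9806

0.9806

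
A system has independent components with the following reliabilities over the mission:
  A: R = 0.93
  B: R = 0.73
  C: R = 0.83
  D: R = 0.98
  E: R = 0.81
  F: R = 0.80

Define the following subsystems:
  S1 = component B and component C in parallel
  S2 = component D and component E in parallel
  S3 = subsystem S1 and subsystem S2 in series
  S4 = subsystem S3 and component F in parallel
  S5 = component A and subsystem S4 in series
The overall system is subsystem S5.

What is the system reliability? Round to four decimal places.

0.9208

Parallel (B and C): 1 − (1 − 0.730000)(1 − 0.830000) = 0.954100
Parallel (D and E): 1 − (1 − 0.980000)(1 − 0.810000) = 0.996200
Series ([0.954100] and [0.996200]): 0.954100 × 0.996200 = 0.950474
Parallel ([0.950474] and F): 1 − (1 − 0.950474)(1 − 0.800000) = 0.990095
Series (A and [0.990095]): 0.930000 × 0.990095 = 0.9208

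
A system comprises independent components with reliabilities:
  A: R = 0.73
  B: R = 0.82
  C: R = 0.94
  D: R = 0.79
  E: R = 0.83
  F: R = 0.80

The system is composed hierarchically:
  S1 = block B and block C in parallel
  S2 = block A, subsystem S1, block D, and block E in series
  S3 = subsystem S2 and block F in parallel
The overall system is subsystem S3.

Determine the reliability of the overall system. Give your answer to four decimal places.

Parallel (B and C): 1 − (1 − 0.820000)(1 − 0.940000) = 0.989200
Series (A, [0.989200], D, and E): 0.730000 × 0.989200 × 0.790000 × 0.830000 = 0.473491
Parallel ([0.473491] and F): 1 − (1 − 0.473491)(1 − 0.800000) = 0.8947

0.8947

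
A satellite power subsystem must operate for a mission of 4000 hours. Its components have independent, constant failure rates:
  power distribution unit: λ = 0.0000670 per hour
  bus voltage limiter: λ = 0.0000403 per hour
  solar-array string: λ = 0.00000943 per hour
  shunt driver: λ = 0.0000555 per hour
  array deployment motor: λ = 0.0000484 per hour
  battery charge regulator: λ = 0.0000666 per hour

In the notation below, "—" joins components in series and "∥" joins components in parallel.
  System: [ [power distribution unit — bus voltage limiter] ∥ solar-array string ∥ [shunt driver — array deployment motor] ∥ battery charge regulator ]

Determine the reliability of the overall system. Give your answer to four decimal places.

0.9990

R(power distribution unit) = exp(−0.0000670 × 4000) = 0.764908
R(bus voltage limiter) = exp(−0.0000403 × 4000) = 0.851122
R(solar-array string) = exp(−0.00000943 × 4000) = 0.962983
R(shunt driver) = exp(−0.0000555 × 4000) = 0.800915
R(array deployment motor) = exp(−0.0000484 × 4000) = 0.823987
R(battery charge regulator) = exp(−0.0000666 × 4000) = 0.766133
Series (power distribution unit and bus voltage limiter): 0.764908 × 0.851122 = 0.651030
Series (shunt driver and array deployment motor): 0.800915 × 0.823987 = 0.659944
Parallel ([0.651030], solar-array string, [0.659944], and battery charge regulator): 1 − (1 − 0.651030)(1 − 0.962983)(1 − 0.659944)(1 − 0.766133) = 0.9990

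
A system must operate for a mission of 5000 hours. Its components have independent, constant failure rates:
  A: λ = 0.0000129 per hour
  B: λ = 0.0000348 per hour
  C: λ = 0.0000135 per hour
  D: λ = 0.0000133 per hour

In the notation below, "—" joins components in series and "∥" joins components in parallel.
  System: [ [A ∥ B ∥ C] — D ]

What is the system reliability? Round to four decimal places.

0.9351

R(A) = exp(−0.0000129 × 5000) = 0.937536
R(B) = exp(−0.0000348 × 5000) = 0.840297
R(C) = exp(−0.0000135 × 5000) = 0.934728
R(D) = exp(−0.0000133 × 5000) = 0.935663
Parallel (A, B, and C): 1 − (1 − 0.937536)(1 − 0.840297)(1 − 0.934728) = 0.999349
Series ([0.999349] and D): 0.999349 × 0.935663 = 0.9351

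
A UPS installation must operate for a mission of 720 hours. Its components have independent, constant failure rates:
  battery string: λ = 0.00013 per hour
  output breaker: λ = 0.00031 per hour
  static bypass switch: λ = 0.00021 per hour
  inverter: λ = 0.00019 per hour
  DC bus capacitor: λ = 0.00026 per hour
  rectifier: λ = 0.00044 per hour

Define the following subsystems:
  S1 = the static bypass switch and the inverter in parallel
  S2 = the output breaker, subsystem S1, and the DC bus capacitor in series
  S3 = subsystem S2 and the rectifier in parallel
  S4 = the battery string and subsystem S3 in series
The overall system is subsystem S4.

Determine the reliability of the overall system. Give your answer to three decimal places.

R(battery string) = exp(−0.00013 × 720) = 0.91065
R(output breaker) = exp(−0.00031 × 720) = 0.79995
R(static bypass switch) = exp(−0.00021 × 720) = 0.85968
R(inverter) = exp(−0.00019 × 720) = 0.87214
R(DC bus capacitor) = exp(−0.00026 × 720) = 0.82928
R(rectifier) = exp(−0.00044 × 720) = 0.72848
Parallel (static bypass switch and inverter): 1 − (1 − 0.85968)(1 − 0.87214) = 0.98206
Series (output breaker, [0.98206], and DC bus capacitor): 0.79995 × 0.98206 × 0.82928 = 0.65148
Parallel ([0.65148] and rectifier): 1 − (1 − 0.65148)(1 − 0.72848) = 0.90537
Series (battery string and [0.90537]): 0.91065 × 0.90537 = 0.824

0.824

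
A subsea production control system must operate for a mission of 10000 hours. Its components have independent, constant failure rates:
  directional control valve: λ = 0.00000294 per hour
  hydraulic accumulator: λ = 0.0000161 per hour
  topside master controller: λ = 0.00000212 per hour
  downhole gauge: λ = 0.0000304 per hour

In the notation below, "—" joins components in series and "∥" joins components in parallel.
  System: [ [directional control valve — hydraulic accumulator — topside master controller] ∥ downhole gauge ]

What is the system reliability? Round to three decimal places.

0.950

R(directional control valve) = exp(−0.00000294 × 10000) = 0.97103
R(hydraulic accumulator) = exp(−0.0000161 × 10000) = 0.85129
R(topside master controller) = exp(−0.00000212 × 10000) = 0.97902
R(downhole gauge) = exp(−0.0000304 × 10000) = 0.73786
Series (directional control valve, hydraulic accumulator, and topside master controller): 0.97103 × 0.85129 × 0.97902 = 0.80929
Parallel ([0.80929] and downhole gauge): 1 − (1 − 0.80929)(1 − 0.73786) = 0.950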